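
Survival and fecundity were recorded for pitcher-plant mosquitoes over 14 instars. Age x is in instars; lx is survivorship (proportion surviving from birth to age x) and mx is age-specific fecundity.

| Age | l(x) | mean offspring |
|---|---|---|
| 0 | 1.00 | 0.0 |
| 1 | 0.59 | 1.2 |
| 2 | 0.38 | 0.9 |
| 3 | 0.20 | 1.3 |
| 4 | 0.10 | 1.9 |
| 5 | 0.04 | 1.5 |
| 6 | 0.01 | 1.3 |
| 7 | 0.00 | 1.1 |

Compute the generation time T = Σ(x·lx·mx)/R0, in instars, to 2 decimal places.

lx·mx: 0, 0.708, 0.342, 0.26, 0.19, 0.06, 0.013, 0 → R0 = 1.573
x·lx·mx: 0, 0.708, 0.684, 0.78, 0.76, 0.3, 0.078, 0 → Σ = 3.31
T = 3.31 / 1.573 = 2.104259… → 2.10

2.10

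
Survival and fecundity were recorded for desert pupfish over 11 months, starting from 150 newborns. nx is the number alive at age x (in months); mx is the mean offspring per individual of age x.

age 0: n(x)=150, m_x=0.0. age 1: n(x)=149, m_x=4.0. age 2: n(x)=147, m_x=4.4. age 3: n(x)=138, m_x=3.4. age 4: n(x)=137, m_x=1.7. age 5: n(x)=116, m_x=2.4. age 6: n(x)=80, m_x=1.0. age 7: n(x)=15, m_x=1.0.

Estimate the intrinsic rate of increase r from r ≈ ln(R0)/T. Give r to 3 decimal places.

1.023

lx = nx/n0 = nx/150: 1, 0.99333…, 0.98, 0.92, 0.91333…, 0.77333…, 0.53333…, 0.1
R0 = Σ lx·mx = 0 + 3.97333… + 4.312 + 3.128 + 1.55267… + 1.856… + 0.53333… + 0.1 = 15.455333…
Σ x·lx·mx = 41.372…; T = 41.372…/15.455333… = 2.67688…
r ≈ ln(R0)/T = ln(15.455333…)/2.67688… = 1.02282… → 1.023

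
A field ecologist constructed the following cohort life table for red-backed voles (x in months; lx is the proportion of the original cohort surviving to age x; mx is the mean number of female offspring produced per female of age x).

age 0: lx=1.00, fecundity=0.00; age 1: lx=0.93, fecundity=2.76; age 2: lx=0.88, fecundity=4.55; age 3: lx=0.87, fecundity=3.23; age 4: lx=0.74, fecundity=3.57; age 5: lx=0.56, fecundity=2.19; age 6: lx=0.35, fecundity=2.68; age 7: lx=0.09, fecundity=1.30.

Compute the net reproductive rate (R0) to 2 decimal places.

14.30

lx·mx by age: 0, 2.5668, 4.004, 2.8101, 2.6418, 1.2264, 0.938, 0.117
R0 = Σ lx·mx = 14.3041 → 14.30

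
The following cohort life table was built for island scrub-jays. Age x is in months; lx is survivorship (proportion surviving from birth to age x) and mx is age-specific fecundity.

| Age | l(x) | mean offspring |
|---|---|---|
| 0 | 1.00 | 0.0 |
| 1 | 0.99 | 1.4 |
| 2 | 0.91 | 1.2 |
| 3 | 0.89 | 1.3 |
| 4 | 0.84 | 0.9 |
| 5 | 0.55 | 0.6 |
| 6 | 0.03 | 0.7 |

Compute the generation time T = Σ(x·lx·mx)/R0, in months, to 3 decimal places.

lx·mx: 0, 1.386, 1.092, 1.157, 0.756, 0.33, 0.021 → R0 = 4.742
x·lx·mx: 0, 1.386, 2.184, 3.471, 3.024, 1.65, 0.126 → Σ = 11.841
T = 11.841 / 4.742 = 2.497048… → 2.497

2.497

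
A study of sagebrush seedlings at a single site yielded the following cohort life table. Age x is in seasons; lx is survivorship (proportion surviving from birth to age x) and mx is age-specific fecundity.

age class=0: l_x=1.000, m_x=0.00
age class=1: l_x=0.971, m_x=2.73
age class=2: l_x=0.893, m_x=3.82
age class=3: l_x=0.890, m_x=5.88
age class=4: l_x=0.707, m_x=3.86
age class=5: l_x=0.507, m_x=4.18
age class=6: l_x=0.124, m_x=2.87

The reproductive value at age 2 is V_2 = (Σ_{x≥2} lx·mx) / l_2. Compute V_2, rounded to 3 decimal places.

lx·mx for x ≥ 2: 3.41126, 5.2332, 2.72902, 2.11926, 0.35588 → sum = 13.84862
V_2 = 13.84862 / l_2 = 13.84862 / 0.893 = 15.507973… → 15.508

15.508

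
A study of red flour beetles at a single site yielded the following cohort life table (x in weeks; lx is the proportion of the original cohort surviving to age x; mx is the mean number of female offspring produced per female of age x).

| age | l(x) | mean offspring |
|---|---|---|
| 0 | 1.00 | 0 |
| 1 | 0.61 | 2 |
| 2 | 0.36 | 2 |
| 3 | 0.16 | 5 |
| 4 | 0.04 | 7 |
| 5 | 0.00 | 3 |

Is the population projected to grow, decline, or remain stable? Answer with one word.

R0 = Σ lx·mx = 0 + 1.22 + 0.72 + 0.8 + 0.28 + 0 = 3.02
R0 > 1, so the population is growing.

growing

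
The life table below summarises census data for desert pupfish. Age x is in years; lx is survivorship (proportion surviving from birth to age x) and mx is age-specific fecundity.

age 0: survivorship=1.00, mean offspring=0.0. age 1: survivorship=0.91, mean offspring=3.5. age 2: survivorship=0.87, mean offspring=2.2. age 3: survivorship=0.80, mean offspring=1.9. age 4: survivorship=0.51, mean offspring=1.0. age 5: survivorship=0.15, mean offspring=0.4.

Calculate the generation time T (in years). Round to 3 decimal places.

1.935

lx·mx: 0, 3.185, 1.914, 1.52, 0.51, 0.06 → R0 = 7.189
x·lx·mx: 0, 3.185, 3.828, 4.56, 2.04, 0.3 → Σ = 13.913
T = 13.913 / 7.189 = 1.935318… → 1.935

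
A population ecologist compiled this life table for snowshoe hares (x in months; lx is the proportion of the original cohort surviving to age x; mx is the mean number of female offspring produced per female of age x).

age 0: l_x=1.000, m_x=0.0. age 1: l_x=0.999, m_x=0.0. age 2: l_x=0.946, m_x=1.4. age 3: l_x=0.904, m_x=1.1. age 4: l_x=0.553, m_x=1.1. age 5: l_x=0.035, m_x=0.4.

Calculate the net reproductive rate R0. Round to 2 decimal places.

2.94

lx·mx by age: 0, 0, 1.3244, 0.9944, 0.6083, 0.014
R0 = Σ lx·mx = 2.9411 → 2.94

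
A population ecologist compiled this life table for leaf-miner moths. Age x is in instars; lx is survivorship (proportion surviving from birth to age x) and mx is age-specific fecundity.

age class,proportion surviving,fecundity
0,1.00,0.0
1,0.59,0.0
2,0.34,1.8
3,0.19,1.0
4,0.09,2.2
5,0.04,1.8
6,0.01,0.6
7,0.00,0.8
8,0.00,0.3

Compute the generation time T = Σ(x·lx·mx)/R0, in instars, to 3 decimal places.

2.766

lx·mx: 0, 0, 0.612, 0.19, 0.198, 0.072, 0.006, 0, 0 → R0 = 1.078
x·lx·mx: 0, 0, 1.224, 0.57, 0.792, 0.36, 0.036, 0, 0 → Σ = 2.982
T = 2.982 / 1.078 = 2.766234… → 2.766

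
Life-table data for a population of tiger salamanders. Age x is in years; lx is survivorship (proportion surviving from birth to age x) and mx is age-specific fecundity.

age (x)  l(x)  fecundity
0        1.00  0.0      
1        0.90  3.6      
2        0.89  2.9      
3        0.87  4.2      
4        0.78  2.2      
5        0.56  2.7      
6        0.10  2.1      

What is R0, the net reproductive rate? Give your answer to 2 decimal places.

12.91

lx·mx by age: 0, 3.24, 2.581, 3.654, 1.716, 1.512, 0.21
R0 = Σ lx·mx = 12.913 → 12.91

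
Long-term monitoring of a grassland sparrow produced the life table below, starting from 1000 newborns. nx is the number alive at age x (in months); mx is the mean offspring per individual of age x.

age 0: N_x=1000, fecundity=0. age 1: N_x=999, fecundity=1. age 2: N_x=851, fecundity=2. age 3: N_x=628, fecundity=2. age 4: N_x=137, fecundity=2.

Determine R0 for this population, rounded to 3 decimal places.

lx = nx/n0 = nx/1000: 1, 0.999, 0.851, 0.628, 0.137
lx·mx by age: 0, 0.999, 1.702, 1.256, 0.274
R0 = Σ lx·mx = 4.231 → 4.231

4.231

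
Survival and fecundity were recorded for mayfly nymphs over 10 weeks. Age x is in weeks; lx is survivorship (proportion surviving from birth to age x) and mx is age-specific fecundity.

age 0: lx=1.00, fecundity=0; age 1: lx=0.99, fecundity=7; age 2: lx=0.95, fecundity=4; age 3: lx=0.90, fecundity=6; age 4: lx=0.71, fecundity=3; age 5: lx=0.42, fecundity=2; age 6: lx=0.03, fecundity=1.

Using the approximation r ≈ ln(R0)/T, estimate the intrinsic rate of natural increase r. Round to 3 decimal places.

1.294

R0 = Σ lx·mx = 0 + 6.93 + 3.8 + 5.4 + 2.13 + 0.84 + 0.03 = 19.13
Σ x·lx·mx = 43.63; T = 43.63/19.13 = 2.28071…
r ≈ ln(R0)/T = ln(19.13)/2.28071… = 1.29401… → 1.294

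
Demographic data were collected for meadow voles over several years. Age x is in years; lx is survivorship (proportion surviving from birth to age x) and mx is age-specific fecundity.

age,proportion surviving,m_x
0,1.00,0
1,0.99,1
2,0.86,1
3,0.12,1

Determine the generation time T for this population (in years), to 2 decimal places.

1.56

lx·mx: 0, 0.99, 0.86, 0.12 → R0 = 1.97
x·lx·mx: 0, 0.99, 1.72, 0.36 → Σ = 3.07
T = 3.07 / 1.97 = 1.558376… → 1.56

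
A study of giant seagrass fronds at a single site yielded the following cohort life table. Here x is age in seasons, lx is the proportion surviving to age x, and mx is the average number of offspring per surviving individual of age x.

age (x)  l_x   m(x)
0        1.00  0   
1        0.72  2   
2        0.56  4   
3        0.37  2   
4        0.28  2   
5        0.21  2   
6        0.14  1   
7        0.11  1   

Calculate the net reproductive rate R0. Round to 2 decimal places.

5.65

lx·mx by age: 0, 1.44, 2.24, 0.74, 0.56, 0.42, 0.14, 0.11
R0 = Σ lx·mx = 5.65 → 5.65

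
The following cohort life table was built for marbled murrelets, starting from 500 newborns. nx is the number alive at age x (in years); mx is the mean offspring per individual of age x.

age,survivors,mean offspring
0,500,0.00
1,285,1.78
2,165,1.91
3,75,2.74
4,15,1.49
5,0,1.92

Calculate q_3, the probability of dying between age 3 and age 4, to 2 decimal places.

lx = nx/n0 = nx/500: 1, 0.57, 0.33, 0.15, 0.03, 0
q_3 = (l_3 − l_4) / l_3 = (0.15 − 0.03) / 0.15
     = 0.12 / 0.15 = 0.8 → 0.80

0.80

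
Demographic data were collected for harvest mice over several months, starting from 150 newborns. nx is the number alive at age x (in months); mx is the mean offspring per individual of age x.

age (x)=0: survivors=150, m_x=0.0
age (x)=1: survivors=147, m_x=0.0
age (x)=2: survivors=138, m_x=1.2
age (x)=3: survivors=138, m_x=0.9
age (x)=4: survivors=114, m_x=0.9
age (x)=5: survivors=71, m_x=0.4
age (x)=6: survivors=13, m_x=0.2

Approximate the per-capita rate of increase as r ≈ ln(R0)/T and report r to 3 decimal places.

lx = nx/n0 = nx/150: 1, 0.98, 0.92, 0.92, 0.76, 0.47333…, 0.08667…
R0 = Σ lx·mx = 0 + 0 + 1.104 + 0.828 + 0.684 + 0.18933… + 0.01733… = 2.822667…
Σ x·lx·mx = 8.478667…; T = 8.478667…/2.822667… = 3.00378…
r ≈ ln(R0)/T = ln(2.822667…)/3.00378… = 0.34546… → 0.345

0.345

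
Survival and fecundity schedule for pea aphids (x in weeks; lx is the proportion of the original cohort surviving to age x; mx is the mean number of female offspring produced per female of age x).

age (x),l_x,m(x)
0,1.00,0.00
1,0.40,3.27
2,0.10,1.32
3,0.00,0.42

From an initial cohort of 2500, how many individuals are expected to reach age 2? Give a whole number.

250

Expected survivors = N0 · l_2 = 2500 × 0.10 = 250 → 250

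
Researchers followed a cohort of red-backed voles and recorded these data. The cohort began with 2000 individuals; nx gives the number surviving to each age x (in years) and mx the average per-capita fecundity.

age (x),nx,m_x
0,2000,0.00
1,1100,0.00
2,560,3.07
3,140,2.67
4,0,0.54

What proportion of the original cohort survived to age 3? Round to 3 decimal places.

0.070

l_3 = n_3/n_0 = 140/2000 = 0.07 → 0.070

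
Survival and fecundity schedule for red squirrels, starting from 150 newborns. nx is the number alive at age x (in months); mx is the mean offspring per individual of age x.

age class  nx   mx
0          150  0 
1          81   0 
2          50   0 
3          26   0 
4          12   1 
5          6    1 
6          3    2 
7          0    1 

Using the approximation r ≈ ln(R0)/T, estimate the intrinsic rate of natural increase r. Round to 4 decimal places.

lx = nx/n0 = nx/150: 1, 0.54, 0.33333…, 0.17333…, 0.08, 0.04, 0.02, 0
R0 = Σ lx·mx = 0 + 0 + 0 + 0 + 0.08 + 0.04 + 0.04 + 0 = 0.16…
Σ x·lx·mx = 0.76…; T = 0.76…/0.16… = 4.75
r ≈ ln(R0)/T = ln(0.16…)/4.75 = -0.385807… → -0.3858

-0.3858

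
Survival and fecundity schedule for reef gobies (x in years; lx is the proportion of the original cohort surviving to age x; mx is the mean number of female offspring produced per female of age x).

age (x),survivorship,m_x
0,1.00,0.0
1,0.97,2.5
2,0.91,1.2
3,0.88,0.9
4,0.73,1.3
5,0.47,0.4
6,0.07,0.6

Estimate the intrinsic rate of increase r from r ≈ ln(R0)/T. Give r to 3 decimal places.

R0 = Σ lx·mx = 0 + 2.425 + 1.092 + 0.792 + 0.949 + 0.188 + 0.042 = 5.488
Σ x·lx·mx = 11.973; T = 11.973/5.488 = 2.18167…
r ≈ ln(R0)/T = ln(5.488)/2.18167… = 0.7804… → 0.780

0.780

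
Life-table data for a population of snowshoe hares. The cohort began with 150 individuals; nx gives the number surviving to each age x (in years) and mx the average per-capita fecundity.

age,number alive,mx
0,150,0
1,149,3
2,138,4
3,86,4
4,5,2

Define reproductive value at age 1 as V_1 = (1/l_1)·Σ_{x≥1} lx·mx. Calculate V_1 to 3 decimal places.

lx = nx/n0 = nx/150: 1, 0.99333…, 0.92, 0.57333…, 0.03333…
lx·mx for x ≥ 1: 2.98…, 3.68, 2.293333…, 0.066667… → sum = 9.02…
V_1 = 9.02… / l_1 = 9.02… / 0.993333… = 9.080537… → 9.081

9.081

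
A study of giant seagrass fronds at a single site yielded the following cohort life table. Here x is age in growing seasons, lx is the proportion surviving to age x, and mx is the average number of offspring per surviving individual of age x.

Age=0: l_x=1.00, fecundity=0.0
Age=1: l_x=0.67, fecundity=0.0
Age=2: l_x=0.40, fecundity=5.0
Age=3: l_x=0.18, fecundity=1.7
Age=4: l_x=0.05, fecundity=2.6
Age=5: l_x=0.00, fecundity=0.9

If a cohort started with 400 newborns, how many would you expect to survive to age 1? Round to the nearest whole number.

268

Expected survivors = N0 · l_1 = 400 × 0.67 = 268 → 268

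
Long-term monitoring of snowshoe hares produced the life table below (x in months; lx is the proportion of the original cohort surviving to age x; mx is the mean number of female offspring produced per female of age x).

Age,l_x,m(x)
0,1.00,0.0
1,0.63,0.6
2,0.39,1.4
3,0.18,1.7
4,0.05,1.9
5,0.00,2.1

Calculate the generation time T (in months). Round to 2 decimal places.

2.09

lx·mx: 0, 0.378, 0.546, 0.306, 0.095, 0 → R0 = 1.325
x·lx·mx: 0, 0.378, 1.092, 0.918, 0.38, 0 → Σ = 2.768
T = 2.768 / 1.325 = 2.089057… → 2.09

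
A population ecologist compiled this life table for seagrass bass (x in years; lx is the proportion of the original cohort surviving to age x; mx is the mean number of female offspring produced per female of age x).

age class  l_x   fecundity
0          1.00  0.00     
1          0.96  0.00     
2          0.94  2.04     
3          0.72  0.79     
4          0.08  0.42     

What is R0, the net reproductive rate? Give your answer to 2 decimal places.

2.52

lx·mx by age: 0, 0, 1.9176, 0.5688, 0.0336
R0 = Σ lx·mx = 2.52 → 2.52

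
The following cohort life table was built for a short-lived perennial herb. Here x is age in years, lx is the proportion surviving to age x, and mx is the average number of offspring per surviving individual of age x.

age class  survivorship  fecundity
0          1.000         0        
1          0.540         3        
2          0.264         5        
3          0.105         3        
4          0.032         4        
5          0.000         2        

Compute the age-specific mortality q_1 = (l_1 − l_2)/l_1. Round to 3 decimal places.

0.511

q_1 = (l_1 − l_2) / l_1 = (0.54 − 0.264) / 0.54
     = 0.276 / 0.54 = 0.511111… → 0.511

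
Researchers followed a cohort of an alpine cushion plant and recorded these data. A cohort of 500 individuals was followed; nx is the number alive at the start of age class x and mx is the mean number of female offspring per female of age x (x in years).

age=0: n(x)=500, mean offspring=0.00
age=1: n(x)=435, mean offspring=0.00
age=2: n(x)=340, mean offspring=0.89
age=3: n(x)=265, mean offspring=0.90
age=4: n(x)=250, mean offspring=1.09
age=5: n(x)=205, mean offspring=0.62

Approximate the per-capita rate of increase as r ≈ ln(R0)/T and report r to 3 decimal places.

0.195

lx = nx/n0 = nx/500: 1, 0.87, 0.68, 0.53, 0.5, 0.41
R0 = Σ lx·mx = 0 + 0 + 0.6052 + 0.477 + 0.545 + 0.2542 = 1.8814
Σ x·lx·mx = 6.0924; T = 6.0924/1.8814 = 3.23823…
r ≈ ln(R0)/T = ln(1.8814)/3.23823… = 0.19517… → 0.195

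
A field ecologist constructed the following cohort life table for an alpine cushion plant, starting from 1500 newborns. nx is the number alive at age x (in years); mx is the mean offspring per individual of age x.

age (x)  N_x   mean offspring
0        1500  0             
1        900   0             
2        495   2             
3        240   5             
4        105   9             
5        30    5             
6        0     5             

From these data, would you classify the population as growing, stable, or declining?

lx = nx/n0 = nx/1500: 1, 0.6, 0.33, 0.16, 0.07, 0.02, 0
R0 = Σ lx·mx = 0 + 0 + 0.66 + 0.8 + 0.63 + 0.1 + 0 = 2.19
R0 > 1, so the population is growing.

growing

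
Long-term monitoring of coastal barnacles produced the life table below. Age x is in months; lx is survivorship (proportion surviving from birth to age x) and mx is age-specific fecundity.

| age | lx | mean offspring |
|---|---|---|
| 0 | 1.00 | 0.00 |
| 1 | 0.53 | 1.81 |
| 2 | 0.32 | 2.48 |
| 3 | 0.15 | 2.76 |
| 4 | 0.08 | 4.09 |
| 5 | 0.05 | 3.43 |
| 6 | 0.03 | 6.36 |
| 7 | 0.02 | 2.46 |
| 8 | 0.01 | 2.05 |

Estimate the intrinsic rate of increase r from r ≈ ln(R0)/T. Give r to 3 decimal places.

R0 = Σ lx·mx = 0 + 0.9593 + 0.7936 + 0.414 + 0.3272 + 0.1715 + 0.1908 + 0.0492 + 0.0205 = 2.9261
Σ x·lx·mx = 7.608; T = 7.608/2.9261 = 2.60005…
r ≈ ln(R0)/T = ln(2.9261)/2.60005… = 0.41294… → 0.413

0.413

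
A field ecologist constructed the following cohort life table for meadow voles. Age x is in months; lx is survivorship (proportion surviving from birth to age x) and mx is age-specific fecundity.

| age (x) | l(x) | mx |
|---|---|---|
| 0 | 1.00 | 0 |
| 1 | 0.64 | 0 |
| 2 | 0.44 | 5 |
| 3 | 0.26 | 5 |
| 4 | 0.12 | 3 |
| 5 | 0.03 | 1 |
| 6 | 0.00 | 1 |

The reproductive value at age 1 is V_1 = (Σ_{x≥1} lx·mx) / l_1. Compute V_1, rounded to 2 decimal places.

6.08

lx·mx for x ≥ 1: 0, 2.2, 1.3, 0.36, 0.03, 0 → sum = 3.89
V_1 = 3.89 / l_1 = 3.89 / 0.64 = 6.078125 → 6.08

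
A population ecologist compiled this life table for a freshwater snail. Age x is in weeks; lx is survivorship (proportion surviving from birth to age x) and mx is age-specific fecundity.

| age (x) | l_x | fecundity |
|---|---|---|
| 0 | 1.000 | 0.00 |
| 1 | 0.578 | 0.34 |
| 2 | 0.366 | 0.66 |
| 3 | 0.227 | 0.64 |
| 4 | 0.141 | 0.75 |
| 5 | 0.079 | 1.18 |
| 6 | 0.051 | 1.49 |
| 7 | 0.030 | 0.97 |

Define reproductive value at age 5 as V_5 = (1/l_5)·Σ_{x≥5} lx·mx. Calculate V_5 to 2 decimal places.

lx·mx for x ≥ 5: 0.09322, 0.07599, 0.0291 → sum = 0.19831
V_5 = 0.19831 / l_5 = 0.19831 / 0.079 = 2.510253… → 2.51

2.51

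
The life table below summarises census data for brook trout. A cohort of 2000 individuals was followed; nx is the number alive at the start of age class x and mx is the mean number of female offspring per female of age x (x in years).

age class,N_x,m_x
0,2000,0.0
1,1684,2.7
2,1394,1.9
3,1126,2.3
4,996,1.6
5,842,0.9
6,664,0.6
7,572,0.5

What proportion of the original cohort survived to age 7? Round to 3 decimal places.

0.286

l_7 = n_7/n_0 = 572/2000 = 0.286 → 0.286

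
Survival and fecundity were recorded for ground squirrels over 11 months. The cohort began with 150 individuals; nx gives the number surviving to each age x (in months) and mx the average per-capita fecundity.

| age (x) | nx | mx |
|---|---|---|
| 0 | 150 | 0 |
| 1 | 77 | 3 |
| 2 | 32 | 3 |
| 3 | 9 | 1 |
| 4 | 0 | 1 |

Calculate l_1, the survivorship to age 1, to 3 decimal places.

l_1 = n_1/n_0 = 77/150 = 0.513333… → 0.513

0.513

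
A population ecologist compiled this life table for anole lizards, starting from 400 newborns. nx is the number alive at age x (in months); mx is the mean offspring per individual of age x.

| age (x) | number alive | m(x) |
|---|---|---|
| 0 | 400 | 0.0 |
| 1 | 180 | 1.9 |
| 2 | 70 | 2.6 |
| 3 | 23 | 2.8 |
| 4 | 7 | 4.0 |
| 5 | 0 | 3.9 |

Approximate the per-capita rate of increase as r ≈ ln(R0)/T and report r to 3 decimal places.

lx = nx/n0 = nx/400: 1, 0.45, 0.175, 0.0575, 0.0175, 0
R0 = Σ lx·mx = 0 + 0.855 + 0.455 + 0.161 + 0.07 + 0 = 1.541
Σ x·lx·mx = 2.528; T = 2.528/1.541 = 1.64049…
r ≈ ln(R0)/T = ln(1.541)/1.64049… = 0.2636… → 0.264

0.264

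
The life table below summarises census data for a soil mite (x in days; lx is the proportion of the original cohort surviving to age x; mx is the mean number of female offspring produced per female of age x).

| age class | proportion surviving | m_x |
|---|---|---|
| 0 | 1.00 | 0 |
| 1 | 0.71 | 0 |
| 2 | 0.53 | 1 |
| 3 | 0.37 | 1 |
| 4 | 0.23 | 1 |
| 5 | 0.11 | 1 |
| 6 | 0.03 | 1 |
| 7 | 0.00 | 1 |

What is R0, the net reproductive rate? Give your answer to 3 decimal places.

lx·mx by age: 0, 0, 0.53, 0.37, 0.23, 0.11, 0.03, 0
R0 = Σ lx·mx = 1.27 → 1.270

1.270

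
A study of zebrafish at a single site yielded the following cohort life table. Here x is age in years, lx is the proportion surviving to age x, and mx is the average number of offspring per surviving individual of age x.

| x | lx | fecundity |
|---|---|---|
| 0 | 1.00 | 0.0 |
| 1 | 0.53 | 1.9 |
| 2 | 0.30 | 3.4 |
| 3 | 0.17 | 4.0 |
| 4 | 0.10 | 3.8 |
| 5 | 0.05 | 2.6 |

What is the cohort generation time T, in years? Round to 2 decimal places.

2.26

lx·mx: 0, 1.007, 1.02, 0.68, 0.38, 0.13 → R0 = 3.217
x·lx·mx: 0, 1.007, 2.04, 2.04, 1.52, 0.65 → Σ = 7.257
T = 7.257 / 3.217 = 2.255828… → 2.26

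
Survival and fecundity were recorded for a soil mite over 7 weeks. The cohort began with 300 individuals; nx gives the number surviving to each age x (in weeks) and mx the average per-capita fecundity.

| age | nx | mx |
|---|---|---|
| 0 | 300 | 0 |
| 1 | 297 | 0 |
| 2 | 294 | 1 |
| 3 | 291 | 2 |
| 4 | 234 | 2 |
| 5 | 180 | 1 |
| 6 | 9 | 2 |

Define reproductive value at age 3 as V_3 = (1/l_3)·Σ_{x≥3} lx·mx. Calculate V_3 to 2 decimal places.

lx = nx/n0 = nx/300: 1, 0.99, 0.98, 0.97, 0.78, 0.6, 0.03
lx·mx for x ≥ 3: 1.94, 1.56, 0.6, 0.06 → sum = 4.16
V_3 = 4.16 / l_3 = 4.16 / 0.97 = 4.28866… → 4.29

4.29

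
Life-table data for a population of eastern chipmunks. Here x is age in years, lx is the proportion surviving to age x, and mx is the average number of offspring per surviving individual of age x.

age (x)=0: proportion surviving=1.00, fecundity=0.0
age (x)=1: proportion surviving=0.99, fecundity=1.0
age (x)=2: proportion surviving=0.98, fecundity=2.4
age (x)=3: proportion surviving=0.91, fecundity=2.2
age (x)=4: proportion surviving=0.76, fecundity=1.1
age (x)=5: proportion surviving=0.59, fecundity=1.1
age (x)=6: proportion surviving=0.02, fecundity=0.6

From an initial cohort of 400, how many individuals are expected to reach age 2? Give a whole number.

Expected survivors = N0 · l_2 = 400 × 0.98 = 392 → 392

392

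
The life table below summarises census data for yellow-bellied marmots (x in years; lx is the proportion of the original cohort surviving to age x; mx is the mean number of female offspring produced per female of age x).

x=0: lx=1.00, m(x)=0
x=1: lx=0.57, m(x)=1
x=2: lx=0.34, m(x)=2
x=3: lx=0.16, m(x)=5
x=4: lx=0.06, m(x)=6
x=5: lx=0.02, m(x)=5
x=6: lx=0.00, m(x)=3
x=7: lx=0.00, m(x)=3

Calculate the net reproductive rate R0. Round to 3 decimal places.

2.510

lx·mx by age: 0, 0.57, 0.68, 0.8, 0.36, 0.1, 0, 0
R0 = Σ lx·mx = 2.51 → 2.510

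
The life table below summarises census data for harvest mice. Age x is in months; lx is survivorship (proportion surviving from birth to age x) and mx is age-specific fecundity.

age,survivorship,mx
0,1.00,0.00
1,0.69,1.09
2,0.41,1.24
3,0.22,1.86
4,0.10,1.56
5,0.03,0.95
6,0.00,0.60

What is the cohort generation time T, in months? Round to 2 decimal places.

2.03

lx·mx: 0, 0.7521, 0.5084, 0.4092, 0.156, 0.0285, 0 → R0 = 1.8542
x·lx·mx: 0, 0.7521, 1.0168, 1.2276, 0.624, 0.1425, 0 → Σ = 3.763
T = 3.763 / 1.8542 = 2.029447… → 2.03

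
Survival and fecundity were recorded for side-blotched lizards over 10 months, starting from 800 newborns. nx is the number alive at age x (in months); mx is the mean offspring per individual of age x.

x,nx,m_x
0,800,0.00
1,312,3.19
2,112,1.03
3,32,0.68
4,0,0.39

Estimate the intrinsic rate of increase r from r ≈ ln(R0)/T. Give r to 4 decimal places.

lx = nx/n0 = nx/800: 1, 0.39, 0.14, 0.04, 0
R0 = Σ lx·mx = 0 + 1.2441 + 0.1442 + 0.0272 + 0 = 1.4155
Σ x·lx·mx = 1.6141; T = 1.6141/1.4155 = 1.1403…
r ≈ ln(R0)/T = ln(1.4155)/1.1403… = 0.304728… → 0.3047

0.3047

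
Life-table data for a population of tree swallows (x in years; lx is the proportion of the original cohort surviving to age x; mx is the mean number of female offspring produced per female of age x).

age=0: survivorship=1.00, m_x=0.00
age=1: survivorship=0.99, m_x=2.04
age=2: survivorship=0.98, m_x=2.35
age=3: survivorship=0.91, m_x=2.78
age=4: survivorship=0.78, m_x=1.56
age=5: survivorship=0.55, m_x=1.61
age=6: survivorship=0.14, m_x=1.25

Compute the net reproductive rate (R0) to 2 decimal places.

lx·mx by age: 0, 2.0196, 2.303, 2.5298, 1.2168, 0.8855, 0.175
R0 = Σ lx·mx = 9.1297 → 9.13

9.13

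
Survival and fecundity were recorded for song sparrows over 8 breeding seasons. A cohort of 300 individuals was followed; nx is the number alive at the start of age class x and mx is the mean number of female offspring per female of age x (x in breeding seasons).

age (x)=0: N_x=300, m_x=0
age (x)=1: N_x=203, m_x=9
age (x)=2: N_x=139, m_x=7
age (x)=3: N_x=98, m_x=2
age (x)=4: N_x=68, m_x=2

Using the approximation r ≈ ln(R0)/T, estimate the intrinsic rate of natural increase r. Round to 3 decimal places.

1.498

lx = nx/n0 = nx/300: 1, 0.67667…, 0.46333…, 0.32667…, 0.22667…
R0 = Σ lx·mx = 0 + 6.09… + 3.24333… + 0.65333… + 0.45333… = 10.44…
Σ x·lx·mx = 16.35…; T = 16.35…/10.44… = 1.56609…
r ≈ ln(R0)/T = ln(10.44…)/1.56609… = 1.49777… → 1.498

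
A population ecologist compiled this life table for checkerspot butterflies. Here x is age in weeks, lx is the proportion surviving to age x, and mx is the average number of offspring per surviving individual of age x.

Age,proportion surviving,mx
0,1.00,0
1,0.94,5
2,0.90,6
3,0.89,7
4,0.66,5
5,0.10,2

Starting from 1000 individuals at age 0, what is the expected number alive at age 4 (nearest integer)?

Expected survivors = N0 · l_4 = 1000 × 0.66 = 660 → 660

660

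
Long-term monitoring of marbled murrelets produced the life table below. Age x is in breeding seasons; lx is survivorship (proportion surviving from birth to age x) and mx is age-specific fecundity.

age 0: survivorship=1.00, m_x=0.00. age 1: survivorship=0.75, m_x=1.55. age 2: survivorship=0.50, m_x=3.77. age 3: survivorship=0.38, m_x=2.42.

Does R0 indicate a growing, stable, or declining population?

R0 = Σ lx·mx = 0 + 1.1625 + 1.885 + 0.9196 = 3.9671
R0 > 1, so the population is growing.

growing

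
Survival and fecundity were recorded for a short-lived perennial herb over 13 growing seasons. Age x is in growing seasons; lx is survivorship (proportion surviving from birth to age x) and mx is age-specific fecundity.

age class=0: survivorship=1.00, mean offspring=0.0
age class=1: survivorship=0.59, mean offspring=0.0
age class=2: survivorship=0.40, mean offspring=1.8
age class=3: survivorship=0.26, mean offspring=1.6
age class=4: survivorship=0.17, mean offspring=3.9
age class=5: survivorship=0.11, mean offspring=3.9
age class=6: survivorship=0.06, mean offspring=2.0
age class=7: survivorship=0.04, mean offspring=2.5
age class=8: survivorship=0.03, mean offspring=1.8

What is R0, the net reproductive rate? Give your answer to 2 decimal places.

2.50

lx·mx by age: 0, 0, 0.72, 0.416, 0.663, 0.429, 0.12, 0.1, 0.054
R0 = Σ lx·mx = 2.502 → 2.50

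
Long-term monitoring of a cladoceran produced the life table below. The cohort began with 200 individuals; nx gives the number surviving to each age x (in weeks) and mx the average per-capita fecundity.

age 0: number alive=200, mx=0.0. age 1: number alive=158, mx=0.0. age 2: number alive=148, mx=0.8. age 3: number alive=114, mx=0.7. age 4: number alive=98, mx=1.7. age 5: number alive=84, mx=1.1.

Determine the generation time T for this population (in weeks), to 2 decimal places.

3.51

lx = nx/n0 = nx/200: 1, 0.79, 0.74, 0.57, 0.49, 0.42
lx·mx: 0, 0, 0.592, 0.399, 0.833, 0.462 → R0 = 2.286
x·lx·mx: 0, 0, 1.184, 1.197, 3.332, 2.31 → Σ = 8.023
T = 8.023 / 2.286 = 3.509624… → 3.51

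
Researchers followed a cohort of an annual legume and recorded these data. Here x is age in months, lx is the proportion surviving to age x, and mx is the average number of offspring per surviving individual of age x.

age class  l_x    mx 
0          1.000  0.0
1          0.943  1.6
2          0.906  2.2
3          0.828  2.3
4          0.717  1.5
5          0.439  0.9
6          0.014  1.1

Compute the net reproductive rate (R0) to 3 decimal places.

6.892

lx·mx by age: 0, 1.5088, 1.9932, 1.9044, 1.0755, 0.3951, 0.0154
R0 = Σ lx·mx = 6.8924 → 6.892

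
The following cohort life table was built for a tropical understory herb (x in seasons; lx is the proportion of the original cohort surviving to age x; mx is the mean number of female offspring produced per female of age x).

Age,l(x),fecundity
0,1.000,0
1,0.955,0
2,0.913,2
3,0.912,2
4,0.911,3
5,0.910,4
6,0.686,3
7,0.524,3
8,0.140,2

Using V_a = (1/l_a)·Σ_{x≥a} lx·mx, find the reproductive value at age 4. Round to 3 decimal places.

11.288

lx·mx for x ≥ 4: 2.733, 3.64, 2.058, 1.572, 0.28 → sum = 10.283
V_4 = 10.283 / l_4 = 10.283 / 0.911 = 11.287596… → 11.288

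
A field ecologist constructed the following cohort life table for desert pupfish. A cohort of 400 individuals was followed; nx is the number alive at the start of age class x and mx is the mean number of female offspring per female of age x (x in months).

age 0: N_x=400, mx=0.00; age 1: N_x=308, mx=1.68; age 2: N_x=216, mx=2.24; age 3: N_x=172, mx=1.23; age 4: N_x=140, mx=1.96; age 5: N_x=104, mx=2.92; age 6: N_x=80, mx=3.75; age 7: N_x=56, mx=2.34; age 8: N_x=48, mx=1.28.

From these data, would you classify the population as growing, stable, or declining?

lx = nx/n0 = nx/400: 1, 0.77, 0.54, 0.43, 0.35, 0.26, 0.2, 0.14, 0.12
R0 = Σ lx·mx = 0 + 1.2936 + 1.2096 + 0.5289 + 0.686 + 0.7592 + 0.75 + 0.3276 + 0.1536 = 5.7085
R0 > 1, so the population is growing.

growing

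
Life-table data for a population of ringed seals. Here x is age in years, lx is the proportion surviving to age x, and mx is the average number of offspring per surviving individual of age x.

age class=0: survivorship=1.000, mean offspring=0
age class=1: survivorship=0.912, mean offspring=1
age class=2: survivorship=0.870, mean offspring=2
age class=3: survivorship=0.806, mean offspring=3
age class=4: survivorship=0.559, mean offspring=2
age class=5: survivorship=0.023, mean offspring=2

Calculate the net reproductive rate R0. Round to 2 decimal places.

lx·mx by age: 0, 0.912, 1.74, 2.418, 1.118, 0.046
R0 = Σ lx·mx = 6.234 → 6.23

6.23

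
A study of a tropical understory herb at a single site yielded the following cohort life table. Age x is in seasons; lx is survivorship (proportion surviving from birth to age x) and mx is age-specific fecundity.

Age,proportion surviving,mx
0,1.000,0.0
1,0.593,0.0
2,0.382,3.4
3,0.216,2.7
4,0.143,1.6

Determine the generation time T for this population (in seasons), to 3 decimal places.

lx·mx: 0, 0, 1.2988, 0.5832, 0.2288 → R0 = 2.1108
x·lx·mx: 0, 0, 2.5976, 1.7496, 0.9152 → Σ = 5.2624
T = 5.2624 / 2.1108 = 2.493083… → 2.493

2.493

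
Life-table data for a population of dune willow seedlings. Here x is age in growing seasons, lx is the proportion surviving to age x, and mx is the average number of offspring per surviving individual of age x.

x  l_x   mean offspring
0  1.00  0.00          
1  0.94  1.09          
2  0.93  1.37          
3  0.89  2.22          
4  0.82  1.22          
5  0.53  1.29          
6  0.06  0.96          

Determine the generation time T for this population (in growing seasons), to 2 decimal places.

lx·mx: 0, 1.0246, 1.2741, 1.9758, 1.0004, 0.6837, 0.0576 → R0 = 6.0162
x·lx·mx: 0, 1.0246, 2.5482, 5.9274, 4.0016, 3.4185, 0.3456 → Σ = 17.2659
T = 17.2659 / 6.0162 = 2.869901… → 2.87

2.87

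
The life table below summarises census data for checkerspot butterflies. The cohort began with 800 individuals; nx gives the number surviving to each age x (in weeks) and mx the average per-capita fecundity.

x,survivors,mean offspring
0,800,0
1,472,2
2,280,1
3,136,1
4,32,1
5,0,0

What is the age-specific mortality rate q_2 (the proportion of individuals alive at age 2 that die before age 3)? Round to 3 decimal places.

0.514

lx = nx/n0 = nx/800: 1, 0.59, 0.35, 0.17, 0.04, 0
q_2 = (l_2 − l_3) / l_2 = (0.35 − 0.17) / 0.35
     = 0.18 / 0.35 = 0.514286… → 0.514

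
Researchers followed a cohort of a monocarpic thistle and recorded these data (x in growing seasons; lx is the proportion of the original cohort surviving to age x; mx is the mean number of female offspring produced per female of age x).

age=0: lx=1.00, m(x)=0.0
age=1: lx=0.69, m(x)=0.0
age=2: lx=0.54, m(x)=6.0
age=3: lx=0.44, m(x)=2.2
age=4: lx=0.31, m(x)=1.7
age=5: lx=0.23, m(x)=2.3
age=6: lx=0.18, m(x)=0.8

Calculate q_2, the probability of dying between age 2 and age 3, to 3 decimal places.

q_2 = (l_2 − l_3) / l_2 = (0.54 − 0.44) / 0.54
     = 0.1 / 0.54 = 0.185185… → 0.185

0.185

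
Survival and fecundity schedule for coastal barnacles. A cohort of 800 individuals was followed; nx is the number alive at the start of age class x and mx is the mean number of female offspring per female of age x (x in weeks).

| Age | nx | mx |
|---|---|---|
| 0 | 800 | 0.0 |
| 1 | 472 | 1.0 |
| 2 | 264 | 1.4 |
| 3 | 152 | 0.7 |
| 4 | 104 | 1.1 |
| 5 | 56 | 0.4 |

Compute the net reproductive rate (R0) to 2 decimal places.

1.36

lx = nx/n0 = nx/800: 1, 0.59, 0.33, 0.19, 0.13, 0.07
lx·mx by age: 0, 0.59, 0.462, 0.133, 0.143, 0.028
R0 = Σ lx·mx = 1.356 → 1.36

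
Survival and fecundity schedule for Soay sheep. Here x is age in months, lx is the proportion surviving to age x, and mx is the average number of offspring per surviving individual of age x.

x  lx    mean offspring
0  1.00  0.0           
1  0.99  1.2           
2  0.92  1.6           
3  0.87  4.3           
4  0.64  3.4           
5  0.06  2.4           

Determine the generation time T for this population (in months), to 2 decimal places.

lx·mx: 0, 1.188, 1.472, 3.741, 2.176, 0.144 → R0 = 8.721
x·lx·mx: 0, 1.188, 2.944, 11.223, 8.704, 0.72 → Σ = 24.779
T = 24.779 / 8.721 = 2.841303… → 2.84

2.84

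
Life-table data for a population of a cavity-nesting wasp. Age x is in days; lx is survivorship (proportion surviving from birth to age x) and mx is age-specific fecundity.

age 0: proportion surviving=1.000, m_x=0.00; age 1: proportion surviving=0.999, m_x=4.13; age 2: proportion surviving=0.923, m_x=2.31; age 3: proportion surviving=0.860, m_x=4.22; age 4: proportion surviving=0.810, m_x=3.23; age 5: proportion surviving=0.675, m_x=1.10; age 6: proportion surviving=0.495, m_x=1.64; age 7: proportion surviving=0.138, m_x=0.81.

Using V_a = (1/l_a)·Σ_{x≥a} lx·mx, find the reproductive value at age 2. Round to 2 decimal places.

10.88

lx·mx for x ≥ 2: 2.13213, 3.6292, 2.6163, 0.7425, 0.8118, 0.11178 → sum = 10.04371
V_2 = 10.04371 / l_2 = 10.04371 / 0.923 = 10.881593… → 10.88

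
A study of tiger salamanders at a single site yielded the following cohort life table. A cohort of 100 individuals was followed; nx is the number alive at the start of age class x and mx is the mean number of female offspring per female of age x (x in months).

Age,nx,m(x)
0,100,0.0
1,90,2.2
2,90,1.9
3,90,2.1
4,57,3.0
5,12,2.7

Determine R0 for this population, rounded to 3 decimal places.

7.614

lx = nx/n0 = nx/100: 1, 0.9, 0.9, 0.9, 0.57, 0.12
lx·mx by age: 0, 1.98, 1.71, 1.89, 1.71, 0.324
R0 = Σ lx·mx = 7.614 → 7.614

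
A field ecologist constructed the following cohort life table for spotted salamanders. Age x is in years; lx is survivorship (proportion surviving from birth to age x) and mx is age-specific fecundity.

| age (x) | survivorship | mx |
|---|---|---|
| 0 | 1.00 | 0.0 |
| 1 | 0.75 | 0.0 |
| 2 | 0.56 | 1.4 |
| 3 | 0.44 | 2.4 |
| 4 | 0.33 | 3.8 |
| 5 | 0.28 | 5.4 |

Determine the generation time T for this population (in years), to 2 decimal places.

lx·mx: 0, 0, 0.784, 1.056, 1.254, 1.512 → R0 = 4.606
x·lx·mx: 0, 0, 1.568, 3.168, 5.016, 7.56 → Σ = 17.312
T = 17.312 / 4.606 = 3.758576… → 3.76

3.76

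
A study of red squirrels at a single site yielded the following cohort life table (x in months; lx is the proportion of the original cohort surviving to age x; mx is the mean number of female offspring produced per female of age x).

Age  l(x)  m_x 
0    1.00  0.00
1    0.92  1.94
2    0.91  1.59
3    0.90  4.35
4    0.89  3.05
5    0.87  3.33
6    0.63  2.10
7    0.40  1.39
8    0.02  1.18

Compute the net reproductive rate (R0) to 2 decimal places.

lx·mx by age: 0, 1.7848, 1.4469, 3.915, 2.7145, 2.8971, 1.323, 0.556, 0.0236
R0 = Σ lx·mx = 14.6609 → 14.66

14.66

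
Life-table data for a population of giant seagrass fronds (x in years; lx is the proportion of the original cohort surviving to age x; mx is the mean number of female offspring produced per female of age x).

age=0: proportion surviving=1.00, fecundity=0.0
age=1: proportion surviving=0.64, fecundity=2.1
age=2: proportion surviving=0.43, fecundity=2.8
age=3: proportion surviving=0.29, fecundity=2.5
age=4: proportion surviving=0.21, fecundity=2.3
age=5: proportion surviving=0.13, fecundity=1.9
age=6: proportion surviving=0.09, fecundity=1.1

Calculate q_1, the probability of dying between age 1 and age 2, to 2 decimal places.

0.33

q_1 = (l_1 − l_2) / l_1 = (0.64 − 0.43) / 0.64
     = 0.21 / 0.64 = 0.328125 → 0.33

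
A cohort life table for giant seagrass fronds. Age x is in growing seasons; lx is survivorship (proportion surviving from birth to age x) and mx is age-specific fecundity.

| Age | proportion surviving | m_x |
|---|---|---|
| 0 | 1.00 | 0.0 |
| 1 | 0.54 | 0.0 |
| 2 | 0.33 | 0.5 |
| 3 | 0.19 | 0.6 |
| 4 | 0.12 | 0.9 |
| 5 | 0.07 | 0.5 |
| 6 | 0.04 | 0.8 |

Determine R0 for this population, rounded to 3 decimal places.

0.454

lx·mx by age: 0, 0, 0.165, 0.114, 0.108, 0.035, 0.032
R0 = Σ lx·mx = 0.454 → 0.454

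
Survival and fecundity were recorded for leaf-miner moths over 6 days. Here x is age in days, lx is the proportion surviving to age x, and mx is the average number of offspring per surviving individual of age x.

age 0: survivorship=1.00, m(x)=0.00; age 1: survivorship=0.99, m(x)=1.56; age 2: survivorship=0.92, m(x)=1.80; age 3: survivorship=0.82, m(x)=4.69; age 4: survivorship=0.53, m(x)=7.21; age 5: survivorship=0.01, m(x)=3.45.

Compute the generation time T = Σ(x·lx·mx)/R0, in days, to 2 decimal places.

2.92

lx·mx: 0, 1.5444, 1.656, 3.8458, 3.8213, 0.0345 → R0 = 10.902
x·lx·mx: 0, 1.5444, 3.312, 11.5374, 15.2852, 0.1725 → Σ = 31.8515
T = 31.8515 / 10.902 = 2.92162… → 2.92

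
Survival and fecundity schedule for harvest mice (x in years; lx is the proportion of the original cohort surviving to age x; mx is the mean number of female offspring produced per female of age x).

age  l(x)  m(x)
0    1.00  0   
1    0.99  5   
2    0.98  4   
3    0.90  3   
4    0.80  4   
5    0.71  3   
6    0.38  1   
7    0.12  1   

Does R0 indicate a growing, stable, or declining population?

R0 = Σ lx·mx = 0 + 4.95 + 3.92 + 2.7 + 3.2 + 2.13 + 0.38 + 0.12 = 17.4
R0 > 1, so the population is growing.

growing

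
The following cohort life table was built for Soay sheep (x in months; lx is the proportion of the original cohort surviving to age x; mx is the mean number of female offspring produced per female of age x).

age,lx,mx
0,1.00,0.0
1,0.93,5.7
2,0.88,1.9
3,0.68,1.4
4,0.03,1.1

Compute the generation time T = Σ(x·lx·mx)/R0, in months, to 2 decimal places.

lx·mx: 0, 5.301, 1.672, 0.952, 0.033 → R0 = 7.958
x·lx·mx: 0, 5.301, 3.344, 2.856, 0.132 → Σ = 11.633
T = 11.633 / 7.958 = 1.461799… → 1.46

1.46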